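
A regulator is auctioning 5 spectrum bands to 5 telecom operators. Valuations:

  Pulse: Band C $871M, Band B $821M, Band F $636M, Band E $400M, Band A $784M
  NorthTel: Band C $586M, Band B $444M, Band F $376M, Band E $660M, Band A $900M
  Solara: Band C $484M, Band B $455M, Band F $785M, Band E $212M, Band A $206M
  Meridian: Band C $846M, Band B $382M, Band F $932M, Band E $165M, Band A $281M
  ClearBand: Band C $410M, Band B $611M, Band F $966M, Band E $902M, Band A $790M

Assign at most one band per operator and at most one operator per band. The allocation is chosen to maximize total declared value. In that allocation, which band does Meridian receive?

Meridian receives Band C.

This is a one-to-one assignment (maximum-weight bipartite matching).
Optimal: Pulse→Band B ($821M), NorthTel→Band A ($900M), Solara→Band F ($785M), Meridian→Band C ($846M), ClearBand→Band E ($902M) — total 821+900+785+846+902 = $4254M.
Row-greedy (each operator in turn takes its best remaining band) gives $3840M, worse by 414.
Swapping Meridian↔NorthTel (Meridian→Band A $281M, NorthTel→Band C $586M) loses 879.
Meridian's own top band is Band F ($932M), but forcing Meridian→Band F and reassigning the rest optimally gives only $4060M — worse by 194.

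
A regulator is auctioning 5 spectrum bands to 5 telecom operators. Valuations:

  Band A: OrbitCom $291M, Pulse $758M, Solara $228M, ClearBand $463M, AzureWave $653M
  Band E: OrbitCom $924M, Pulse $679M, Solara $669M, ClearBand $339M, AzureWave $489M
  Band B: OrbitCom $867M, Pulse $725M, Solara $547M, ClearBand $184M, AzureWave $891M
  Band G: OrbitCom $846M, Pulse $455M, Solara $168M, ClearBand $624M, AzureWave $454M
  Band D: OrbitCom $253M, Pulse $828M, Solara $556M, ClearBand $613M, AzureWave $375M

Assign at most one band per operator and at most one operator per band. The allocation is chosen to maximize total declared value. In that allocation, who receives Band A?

Optimal: OrbitCom→Band G ($846M), Pulse→Band A ($758M), Solara→Band E ($669M), ClearBand→Band D ($613M), AzureWave→Band B ($891M) — total 846+758+669+613+891 = $3777M.
Max-entry greedy (repeatedly take the single best remaining cell) gives $3495M, worse by 282.
Next-best assignment: OrbitCom→Band E, Pulse→Band A, Solara→Band D, ClearBand→Band G, AzureWave→Band B = $3753M.
Pulse's own top band is Band D ($828M), but forcing Pulse→Band D and reassigning the rest optimally gives only $3697M — worse by 80.

Pulse receives Band A.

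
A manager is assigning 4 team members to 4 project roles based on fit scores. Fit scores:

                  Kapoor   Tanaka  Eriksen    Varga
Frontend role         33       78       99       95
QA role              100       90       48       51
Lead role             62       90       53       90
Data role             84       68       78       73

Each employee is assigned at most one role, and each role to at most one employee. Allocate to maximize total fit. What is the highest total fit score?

Max total: 363 pts

Optimal: Kapoor→QA role (100 pts), Tanaka→Lead role (90 pts), Eriksen→Data role (78 pts), Varga→Frontend role (95 pts) — total 100+90+78+95 = 363 pts.
Row-greedy (each employee in turn takes its best remaining role) gives 362 pts, worse by 1.
Swapping Eriksen↔Tanaka (Eriksen→Lead role 53 pts, Tanaka→Data role 68 pts) loses 47.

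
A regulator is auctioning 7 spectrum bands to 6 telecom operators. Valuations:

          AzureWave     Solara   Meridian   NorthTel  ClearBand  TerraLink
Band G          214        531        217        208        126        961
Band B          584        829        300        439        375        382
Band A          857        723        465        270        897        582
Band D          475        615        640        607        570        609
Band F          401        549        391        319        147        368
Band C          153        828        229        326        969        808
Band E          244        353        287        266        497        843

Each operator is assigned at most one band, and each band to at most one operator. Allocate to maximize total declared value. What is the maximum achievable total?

This is the linear assignment problem.
Optimal: AzureWave→Band A ($857M), Solara→Band B ($829M), Meridian→Band F ($391M), NorthTel→Band D ($607M), ClearBand→Band C ($969M), TerraLink→Band G ($961M) — total 857+829+391+607+969+961 = $4614M.
Next-best assignment: AzureWave→Band A, Solara→Band B, Meridian→Band D, NorthTel→Band F, ClearBand→Band C, TerraLink→Band G = $4575M.
Every other assignment is strictly worse.

Max total: $4614M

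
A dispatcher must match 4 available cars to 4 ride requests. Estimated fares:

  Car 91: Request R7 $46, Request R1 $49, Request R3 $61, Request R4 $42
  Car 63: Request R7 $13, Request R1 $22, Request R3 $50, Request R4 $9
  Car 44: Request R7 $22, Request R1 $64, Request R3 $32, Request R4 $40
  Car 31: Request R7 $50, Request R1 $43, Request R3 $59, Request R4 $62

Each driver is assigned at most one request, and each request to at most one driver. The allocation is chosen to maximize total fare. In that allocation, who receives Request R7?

Optimal: Car 91→Request R7 ($46), Car 63→Request R3 ($50), Car 44→Request R1 ($64), Car 31→Request R4 ($62) — total 46+50+64+62 = $222.
Swapping Car 91↔Car 44 (Car 91→Request R1 $49, Car 44→Request R7 $22) loses 39.
Every other assignment is strictly worse.
Car 91's own top request is Request R3 ($61), but forcing Car 91→Request R3 and reassigning the rest optimally gives only $200 — worse by 22.

Car 91 receives Request R7.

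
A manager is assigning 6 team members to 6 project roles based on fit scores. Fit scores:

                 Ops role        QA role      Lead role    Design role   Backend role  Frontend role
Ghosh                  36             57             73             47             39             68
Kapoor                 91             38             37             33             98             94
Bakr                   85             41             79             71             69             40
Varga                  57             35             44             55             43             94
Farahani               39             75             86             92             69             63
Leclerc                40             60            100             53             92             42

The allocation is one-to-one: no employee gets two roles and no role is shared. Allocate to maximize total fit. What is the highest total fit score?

Treat this as an assignment problem: match each employee to one role.
Optimal: Ghosh→QA role (57 pts), Kapoor→Backend role (98 pts), Bakr→Ops role (85 pts), Varga→Frontend role (94 pts), Farahani→Design role (92 pts), Leclerc→Lead role (100 pts) — total 57+98+85+94+92+100 = 526 pts.
Next-best assignment: Ghosh→QA role, Kapoor→Ops role, Bakr→Lead role, Varga→Frontend role, Farahani→Design role, Leclerc→Backend role = 505 pts.
Swapping Farahani↔Varga (Farahani→Frontend role 63 pts, Varga→Design role 55 pts) loses 68.

Max total: 526 pts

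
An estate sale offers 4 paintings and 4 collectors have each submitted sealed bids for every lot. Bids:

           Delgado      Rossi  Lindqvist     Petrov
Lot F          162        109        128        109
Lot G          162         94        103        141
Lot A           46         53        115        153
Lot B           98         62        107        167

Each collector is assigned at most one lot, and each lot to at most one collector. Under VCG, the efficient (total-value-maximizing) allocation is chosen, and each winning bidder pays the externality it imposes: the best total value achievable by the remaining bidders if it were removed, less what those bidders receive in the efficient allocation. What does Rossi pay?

Efficient allocation: Delgado→Lot G ($162), Rossi→Lot F ($109), Lindqvist→Lot A ($115), Petrov→Lot B ($167); total welfare W = $553.
Rossi receives Lot F at value $109, so the others get W − 109 = $444.
Without Rossi: best allocation of the remaining 3 bidders over all 4 lots is Delgado→Lot G ($162), Lindqvist→Lot F ($128), Petrov→Lot B ($167), total $457.
VCG payment = (others' best without Rossi) − (others' welfare with Rossi) = 457 − 444 = $13.

Rossi pays $13.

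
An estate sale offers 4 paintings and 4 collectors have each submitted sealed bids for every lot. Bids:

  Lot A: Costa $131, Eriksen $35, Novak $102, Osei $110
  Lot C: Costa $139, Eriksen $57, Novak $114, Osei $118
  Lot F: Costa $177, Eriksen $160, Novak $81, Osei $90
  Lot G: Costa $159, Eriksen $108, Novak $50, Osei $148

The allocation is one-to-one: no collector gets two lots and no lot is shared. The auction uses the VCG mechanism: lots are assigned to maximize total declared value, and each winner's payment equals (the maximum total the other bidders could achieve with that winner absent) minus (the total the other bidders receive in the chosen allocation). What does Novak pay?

Novak pays $8.

Efficient allocation: Costa→Lot A ($131), Eriksen→Lot F ($160), Novak→Lot C ($114), Osei→Lot G ($148); total welfare W = $553.
Novak receives Lot C at value $114, so the others get W − 114 = $439.
Without Novak: best allocation of the remaining 3 bidders over all 4 lots is Costa→Lot C ($139), Eriksen→Lot F ($160), Osei→Lot G ($148), total $447.
VCG payment = (others' best without Novak) − (others' welfare with Novak) = 447 − 439 = $8.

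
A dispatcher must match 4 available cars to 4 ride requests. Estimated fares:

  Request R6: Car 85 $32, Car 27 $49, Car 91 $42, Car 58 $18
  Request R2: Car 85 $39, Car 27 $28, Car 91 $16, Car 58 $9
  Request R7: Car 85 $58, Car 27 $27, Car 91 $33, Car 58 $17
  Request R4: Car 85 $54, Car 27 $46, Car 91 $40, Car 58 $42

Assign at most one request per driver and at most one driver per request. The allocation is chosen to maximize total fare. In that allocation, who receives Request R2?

Car 27 receives Request R2.

Optimal: Car 85→Request R7 ($58), Car 27→Request R2 ($28), Car 91→Request R6 ($42), Car 58→Request R4 ($42) — total 58+28+42+42 = $170.
Row-greedy (each driver in turn takes its best remaining request) gives $156, worse by 14.
Car 27's own top request is Request R6 ($49), but forcing Car 27→Request R6 and reassigning the rest optimally gives only $165 — worse by 5.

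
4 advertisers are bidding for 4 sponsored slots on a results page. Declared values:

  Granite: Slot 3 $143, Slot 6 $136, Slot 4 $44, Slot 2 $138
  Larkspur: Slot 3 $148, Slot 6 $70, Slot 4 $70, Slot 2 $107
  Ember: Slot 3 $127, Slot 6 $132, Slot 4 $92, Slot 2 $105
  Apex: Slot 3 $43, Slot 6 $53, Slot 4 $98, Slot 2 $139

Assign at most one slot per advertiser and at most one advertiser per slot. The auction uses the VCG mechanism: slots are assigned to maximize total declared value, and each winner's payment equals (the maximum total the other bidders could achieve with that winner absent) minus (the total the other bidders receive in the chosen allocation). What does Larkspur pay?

Efficient allocation: Granite→Slot 2 ($138), Larkspur→Slot 3 ($148), Ember→Slot 6 ($132), Apex→Slot 4 ($98); total welfare W = $516.
Larkspur receives Slot 3 at value $148, so the others get W − 148 = $368.
Without Larkspur: best allocation of the remaining 3 bidders over all 4 slots is Granite→Slot 3 ($143), Ember→Slot 6 ($132), Apex→Slot 2 ($139), total $414.
VCG payment = (others' best without Larkspur) − (others' welfare with Larkspur) = 414 − 368 = $46.

Larkspur pays $46.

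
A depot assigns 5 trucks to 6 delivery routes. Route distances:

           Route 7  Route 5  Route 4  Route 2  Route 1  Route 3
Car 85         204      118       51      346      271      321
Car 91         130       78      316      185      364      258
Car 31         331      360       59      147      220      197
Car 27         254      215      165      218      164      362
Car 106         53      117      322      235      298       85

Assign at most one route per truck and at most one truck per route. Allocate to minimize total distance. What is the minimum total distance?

This is the linear assignment problem.
Optimal: Car 85→Route 4 (51 km), Car 91→Route 5 (78 km), Car 31→Route 2 (147 km), Car 27→Route 1 (164 km), Car 106→Route 7 (53 km) — total 51+78+147+164+53 = 493 km.
Swapping Car 31↔Car 27 (Car 31→Route 1 220 km, Car 27→Route 2 218 km) adds 127.
Checked against all permutations: 493 km is optimal.

Minimum total: 493 km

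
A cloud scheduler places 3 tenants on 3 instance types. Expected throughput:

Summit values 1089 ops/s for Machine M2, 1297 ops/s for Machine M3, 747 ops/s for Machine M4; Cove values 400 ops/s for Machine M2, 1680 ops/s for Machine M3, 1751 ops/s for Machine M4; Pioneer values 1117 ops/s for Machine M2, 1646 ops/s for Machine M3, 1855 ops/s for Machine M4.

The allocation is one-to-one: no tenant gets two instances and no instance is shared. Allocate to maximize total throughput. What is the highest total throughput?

This is the linear assignment problem.
Optimal: Summit→Machine M2 (1089 ops/s), Cove→Machine M3 (1680 ops/s), Pioneer→Machine M4 (1855 ops/s) — total 1089+1680+1855 = 4624 ops/s.
Row-greedy (each tenant in turn takes its best remaining instance) gives 4165 ops/s, worse by 459.
Next-best assignment: Summit→Machine M2, Cove→Machine M4, Pioneer→Machine M3 = 4486 ops/s.
Swapping Cove↔Pioneer (Cove→Machine M4 1751 ops/s, Pioneer→Machine M3 1646 ops/s) loses 138.
No other one-to-one assignment exceeds 4624 ops/s.

Max total: 4624 ops/s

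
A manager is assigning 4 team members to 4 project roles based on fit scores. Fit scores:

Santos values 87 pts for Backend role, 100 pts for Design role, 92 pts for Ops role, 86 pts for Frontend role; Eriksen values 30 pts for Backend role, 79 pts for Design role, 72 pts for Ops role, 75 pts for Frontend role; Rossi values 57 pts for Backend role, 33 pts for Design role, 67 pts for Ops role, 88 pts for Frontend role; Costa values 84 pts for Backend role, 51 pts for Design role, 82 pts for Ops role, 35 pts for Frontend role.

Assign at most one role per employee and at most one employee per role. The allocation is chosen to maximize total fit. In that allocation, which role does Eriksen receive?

Optimal: Santos→Design role (100 pts), Eriksen→Ops role (72 pts), Rossi→Frontend role (88 pts), Costa→Backend role (84 pts) — total 100+72+88+84 = 344 pts.
Row-greedy (each employee in turn takes its best remaining role) gives 326 pts, worse by 18.
No other one-to-one assignment exceeds 344 pts.
Eriksen's own top role is Design role (79 pts), but forcing Eriksen→Design role and reassigning the rest optimally gives only 343 pts — worse by 1.

Eriksen receives Ops role.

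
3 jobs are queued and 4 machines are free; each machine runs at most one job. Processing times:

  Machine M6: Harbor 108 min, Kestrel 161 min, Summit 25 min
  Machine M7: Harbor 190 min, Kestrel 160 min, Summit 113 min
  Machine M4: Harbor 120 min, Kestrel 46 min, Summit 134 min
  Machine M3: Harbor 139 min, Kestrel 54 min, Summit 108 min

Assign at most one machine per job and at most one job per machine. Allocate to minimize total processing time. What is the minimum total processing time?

Min total: 199 min

Optimal: Harbor→Machine M4 (120 min), Kestrel→Machine M3 (54 min), Summit→Machine M6 (25 min) — total 120+54+25 = 199 min.
Column-greedy (each machine in turn goes to its cheapest remaining job) gives 305 min, worse by 106.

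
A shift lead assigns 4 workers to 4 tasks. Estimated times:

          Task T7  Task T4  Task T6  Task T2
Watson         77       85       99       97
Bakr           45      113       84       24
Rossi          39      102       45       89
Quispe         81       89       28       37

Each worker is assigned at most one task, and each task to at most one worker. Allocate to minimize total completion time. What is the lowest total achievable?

Optimal: Watson→Task T4 (85 min), Bakr→Task T2 (24 min), Rossi→Task T7 (39 min), Quispe→Task T6 (28 min) — total 85+24+39+28 = 176 min.
Row-greedy (each worker in turn takes its cheapest remaining task) gives 235 min, worse by 59.
Next-best assignment: Watson→Task T4, Bakr→Task T7, Rossi→Task T6, Quispe→Task T2 = 212 min.
Every other assignment is strictly worse.

Min total: 176 min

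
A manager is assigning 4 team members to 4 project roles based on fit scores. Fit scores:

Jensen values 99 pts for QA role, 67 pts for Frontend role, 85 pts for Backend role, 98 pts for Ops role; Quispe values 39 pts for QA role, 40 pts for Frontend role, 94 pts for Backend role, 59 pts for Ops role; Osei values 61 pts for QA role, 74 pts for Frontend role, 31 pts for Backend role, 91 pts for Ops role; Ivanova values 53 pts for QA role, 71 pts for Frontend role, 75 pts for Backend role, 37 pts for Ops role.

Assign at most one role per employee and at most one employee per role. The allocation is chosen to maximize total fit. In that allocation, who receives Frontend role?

Ivanova receives Frontend role.

Optimal: Jensen→QA role (99 pts), Quispe→Backend role (94 pts), Osei→Ops role (91 pts), Ivanova→Frontend role (71 pts) — total 99+94+91+71 = 355 pts.
Column-greedy (each role in turn goes to its best remaining employee) gives 304 pts, worse by 51.
Every other assignment is strictly worse.
Ivanova's own top role is Backend role (75 pts), but forcing Ivanova→Backend role and reassigning the rest optimally gives only 307 pts — worse by 48.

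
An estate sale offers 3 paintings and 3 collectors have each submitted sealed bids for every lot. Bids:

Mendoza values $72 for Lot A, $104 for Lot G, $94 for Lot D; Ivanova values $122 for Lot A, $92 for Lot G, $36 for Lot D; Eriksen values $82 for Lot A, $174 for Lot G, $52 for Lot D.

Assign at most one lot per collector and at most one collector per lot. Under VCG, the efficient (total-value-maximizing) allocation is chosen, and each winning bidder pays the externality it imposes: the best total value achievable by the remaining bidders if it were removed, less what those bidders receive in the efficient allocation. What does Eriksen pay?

Efficient allocation: Mendoza→Lot D ($94), Ivanova→Lot A ($122), Eriksen→Lot G ($174); total welfare W = $390.
Eriksen receives Lot G at value $174, so the others get W − 174 = $216.
Without Eriksen: best allocation of the remaining 2 bidders over all 3 lots is Mendoza→Lot G ($104), Ivanova→Lot A ($122), total $226.
VCG payment = (others' best without Eriksen) − (others' welfare with Eriksen) = 226 − 216 = $10.

Eriksen pays $10.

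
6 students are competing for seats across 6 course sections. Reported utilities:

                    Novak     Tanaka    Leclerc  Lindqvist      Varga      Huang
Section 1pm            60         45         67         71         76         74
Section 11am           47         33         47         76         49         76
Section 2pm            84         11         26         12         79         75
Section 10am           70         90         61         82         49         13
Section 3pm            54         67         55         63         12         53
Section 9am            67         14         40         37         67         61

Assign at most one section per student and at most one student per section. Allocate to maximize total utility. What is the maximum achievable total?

Max total: 447 points

This is the linear assignment problem.
Optimal: Novak→Section 2pm (84 points), Tanaka→Section 10am (90 points), Leclerc→Section 1pm (67 points), Lindqvist→Section 3pm (63 points), Varga→Section 9am (67 points), Huang→Section 11am (76 points) — total 84+90+67+63+67+76 = 447 points.
Column-greedy (each section in turn goes to its best remaining student) gives 442 points, worse by 5.
Next-best assignment: Novak→Section 2pm, Tanaka→Section 10am, Leclerc→Section 3pm, Lindqvist→Section 11am, Varga→Section 9am, Huang→Section 1pm = 446 points.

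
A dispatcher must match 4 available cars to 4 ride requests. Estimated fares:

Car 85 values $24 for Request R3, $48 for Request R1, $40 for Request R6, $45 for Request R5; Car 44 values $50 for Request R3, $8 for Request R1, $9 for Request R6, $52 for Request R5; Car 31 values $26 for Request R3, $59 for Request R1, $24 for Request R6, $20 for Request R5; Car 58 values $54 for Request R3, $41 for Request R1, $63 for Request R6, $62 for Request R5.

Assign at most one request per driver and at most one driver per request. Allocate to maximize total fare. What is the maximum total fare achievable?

Optimal: Car 85→Request R5 ($45), Car 44→Request R3 ($50), Car 31→Request R1 ($59), Car 58→Request R6 ($63) — total 45+50+59+63 = $217.
Row-greedy (each driver in turn takes its best remaining request) gives $189, worse by 28.
Every other assignment is strictly worse.

Max total: $217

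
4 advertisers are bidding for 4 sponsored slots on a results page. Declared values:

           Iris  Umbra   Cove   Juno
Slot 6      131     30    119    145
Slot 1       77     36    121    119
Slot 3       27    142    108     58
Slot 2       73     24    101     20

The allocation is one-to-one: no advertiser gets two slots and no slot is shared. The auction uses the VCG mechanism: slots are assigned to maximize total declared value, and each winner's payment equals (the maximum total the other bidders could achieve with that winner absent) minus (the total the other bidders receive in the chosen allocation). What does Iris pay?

Efficient allocation: Iris→Slot 6 ($131), Umbra→Slot 3 ($142), Cove→Slot 2 ($101), Juno→Slot 1 ($119); total welfare W = $493.
Iris receives Slot 6 at value $131, so the others get W − 131 = $362.
Without Iris: best allocation of the remaining 3 bidders over all 4 slots is Umbra→Slot 3 ($142), Cove→Slot 1 ($121), Juno→Slot 6 ($145), total $408.
VCG payment = (others' best without Iris) − (others' welfare with Iris) = 408 − 362 = $46.

Iris pays $46.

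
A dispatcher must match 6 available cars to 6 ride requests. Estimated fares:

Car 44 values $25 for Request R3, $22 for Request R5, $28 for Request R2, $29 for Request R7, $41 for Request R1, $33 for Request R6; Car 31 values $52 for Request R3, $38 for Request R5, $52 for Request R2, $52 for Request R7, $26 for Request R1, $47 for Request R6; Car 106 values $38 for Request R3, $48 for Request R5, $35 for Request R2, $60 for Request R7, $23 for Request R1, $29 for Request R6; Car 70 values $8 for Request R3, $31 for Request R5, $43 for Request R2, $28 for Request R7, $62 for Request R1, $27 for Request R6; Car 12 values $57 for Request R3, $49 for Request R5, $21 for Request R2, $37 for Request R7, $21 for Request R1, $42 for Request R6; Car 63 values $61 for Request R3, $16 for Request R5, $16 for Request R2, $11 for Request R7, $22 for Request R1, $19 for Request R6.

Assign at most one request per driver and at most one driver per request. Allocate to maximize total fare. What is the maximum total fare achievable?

Max total: $317

Treat this as an assignment problem: match each driver to one request.
Optimal: Car 44→Request R6 ($33), Car 31→Request R2 ($52), Car 106→Request R7 ($60), Car 70→Request R1 ($62), Car 12→Request R5 ($49), Car 63→Request R3 ($61) — total 33+52+60+62+49+61 = $317.
Row-greedy (each driver in turn takes its best remaining request) gives $264, worse by 53.
Next-best assignment: Car 44→Request R2, Car 31→Request R6, Car 106→Request R7, Car 70→Request R1, Car 12→Request R5, Car 63→Request R3 = $307.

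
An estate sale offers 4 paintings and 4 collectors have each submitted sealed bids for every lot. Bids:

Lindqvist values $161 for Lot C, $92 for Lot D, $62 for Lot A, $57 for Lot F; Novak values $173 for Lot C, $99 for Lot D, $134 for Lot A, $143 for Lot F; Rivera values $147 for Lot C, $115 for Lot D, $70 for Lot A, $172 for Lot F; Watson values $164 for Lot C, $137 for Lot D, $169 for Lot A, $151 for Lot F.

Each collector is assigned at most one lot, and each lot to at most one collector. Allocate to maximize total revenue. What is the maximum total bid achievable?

Max total: $606

Optimal: Lindqvist→Lot D ($92), Novak→Lot C ($173), Rivera→Lot F ($172), Watson→Lot A ($169) — total 92+173+172+169 = $606.
Column-greedy (each lot in turn goes to its best remaining collector) gives $437, worse by 169.
Swapping Rivera↔Lindqvist (Rivera→Lot D $115, Lindqvist→Lot F $57) loses 92.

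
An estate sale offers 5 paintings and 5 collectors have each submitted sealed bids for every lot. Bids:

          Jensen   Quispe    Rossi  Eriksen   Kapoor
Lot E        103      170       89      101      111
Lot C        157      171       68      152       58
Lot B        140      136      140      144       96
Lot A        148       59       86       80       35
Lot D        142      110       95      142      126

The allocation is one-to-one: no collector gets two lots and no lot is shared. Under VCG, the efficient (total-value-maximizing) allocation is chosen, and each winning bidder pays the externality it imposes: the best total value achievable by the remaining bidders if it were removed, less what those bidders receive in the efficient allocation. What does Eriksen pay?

Eriksen pays $9.

Efficient allocation: Jensen→Lot A ($148), Quispe→Lot E ($170), Rossi→Lot B ($140), Eriksen→Lot C ($152), Kapoor→Lot D ($126); total welfare W = $736.
Eriksen receives Lot C at value $152, so the others get W − 152 = $584.
Without Eriksen: best allocation of the remaining 4 bidders over all 5 lots is Jensen→Lot C ($157), Quispe→Lot E ($170), Rossi→Lot B ($140), Kapoor→Lot D ($126), total $593.
VCG payment = (others' best without Eriksen) − (others' welfare with Eriksen) = 593 − 584 = $9.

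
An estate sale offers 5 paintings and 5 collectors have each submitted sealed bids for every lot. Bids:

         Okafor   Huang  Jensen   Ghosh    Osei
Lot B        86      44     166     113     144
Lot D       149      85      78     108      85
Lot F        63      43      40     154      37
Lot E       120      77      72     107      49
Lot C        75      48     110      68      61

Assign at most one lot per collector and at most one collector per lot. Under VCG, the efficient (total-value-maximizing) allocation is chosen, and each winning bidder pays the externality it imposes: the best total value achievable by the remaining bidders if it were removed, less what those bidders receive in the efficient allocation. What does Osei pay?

Osei pays $56.

Efficient allocation: Okafor→Lot D ($149), Huang→Lot E ($77), Jensen→Lot C ($110), Ghosh→Lot F ($154), Osei→Lot B ($144); total welfare W = $634.
Osei receives Lot B at value $144, so the others get W − 144 = $490.
Without Osei: best allocation of the remaining 4 bidders over all 5 lots is Okafor→Lot D ($149), Huang→Lot E ($77), Jensen→Lot B ($166), Ghosh→Lot F ($154), total $546.
VCG payment = (others' best without Osei) − (others' welfare with Osei) = 546 − 490 = $56.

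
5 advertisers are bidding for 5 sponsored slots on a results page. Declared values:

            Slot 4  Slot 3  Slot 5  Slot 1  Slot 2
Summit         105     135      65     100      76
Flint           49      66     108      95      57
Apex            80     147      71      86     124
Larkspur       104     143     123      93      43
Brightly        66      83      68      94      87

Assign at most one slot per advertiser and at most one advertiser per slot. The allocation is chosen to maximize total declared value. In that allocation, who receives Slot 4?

Optimal: Summit→Slot 4 ($105), Flint→Slot 5 ($108), Apex→Slot 2 ($124), Larkspur→Slot 3 ($143), Brightly→Slot 1 ($94) — total 105+108+124+143+94 = $574.
Row-greedy (each advertiser in turn takes its best remaining slot) gives $565, worse by 9.
No other one-to-one assignment exceeds $574.
Summit's own top slot is Slot 3 ($135), but forcing Summit→Slot 3 and reassigning the rest optimally gives only $565 — worse by 9.

Summit receives Slot 4.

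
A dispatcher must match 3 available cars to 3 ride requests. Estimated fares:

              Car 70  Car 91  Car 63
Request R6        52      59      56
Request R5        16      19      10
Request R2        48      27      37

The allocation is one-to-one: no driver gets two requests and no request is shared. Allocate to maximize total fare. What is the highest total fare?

Maximum total: $123

Optimal: Car 70→Request R2 ($48), Car 91→Request R5 ($19), Car 63→Request R6 ($56) — total 48+19+56 = $123.
Next-best assignment: Car 70→Request R2, Car 91→Request R6, Car 63→Request R5 = $117.
Swapping Car 91↔Car 70 (Car 91→Request R2 $27, Car 70→Request R5 $16) loses 24.
No other one-to-one assignment exceeds $123.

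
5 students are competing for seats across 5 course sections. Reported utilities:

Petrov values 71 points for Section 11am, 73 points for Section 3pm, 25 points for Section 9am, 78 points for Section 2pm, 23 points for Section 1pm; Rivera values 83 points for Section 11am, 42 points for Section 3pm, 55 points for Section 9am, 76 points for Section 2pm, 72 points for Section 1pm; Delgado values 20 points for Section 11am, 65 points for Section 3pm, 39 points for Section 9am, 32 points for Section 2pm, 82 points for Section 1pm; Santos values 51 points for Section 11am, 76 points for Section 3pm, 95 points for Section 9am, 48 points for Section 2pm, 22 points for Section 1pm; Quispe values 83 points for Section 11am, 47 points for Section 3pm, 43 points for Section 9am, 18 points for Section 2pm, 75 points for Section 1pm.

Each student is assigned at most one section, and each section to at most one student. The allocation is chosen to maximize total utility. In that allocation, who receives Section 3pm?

Petrov receives Section 3pm.

Treat this as an assignment problem: match each student to one section.
Optimal: Petrov→Section 3pm (73 points), Rivera→Section 2pm (76 points), Delgado→Section 1pm (82 points), Santos→Section 9am (95 points), Quispe→Section 11am (83 points) — total 73+76+82+95+83 = 409 points.
Column-greedy (each section in turn goes to its best remaining student) gives 362 points, worse by 47.
Swapping Santos↔Quispe (Santos→Section 11am 51 points, Quispe→Section 9am 43 points) loses 84.
Every other assignment is strictly worse.
Petrov's own top section is Section 2pm (78 points), but forcing Petrov→Section 2pm and reassigning the rest optimally gives only 396 points — worse by 13.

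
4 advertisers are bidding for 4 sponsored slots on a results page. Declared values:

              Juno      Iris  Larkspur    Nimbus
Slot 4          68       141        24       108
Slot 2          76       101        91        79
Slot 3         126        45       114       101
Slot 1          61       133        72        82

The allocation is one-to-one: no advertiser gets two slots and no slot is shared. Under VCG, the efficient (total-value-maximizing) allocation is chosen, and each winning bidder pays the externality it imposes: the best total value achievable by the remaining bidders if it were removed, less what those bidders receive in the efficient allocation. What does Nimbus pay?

Nimbus pays $8.

Efficient allocation: Juno→Slot 3 ($126), Iris→Slot 1 ($133), Larkspur→Slot 2 ($91), Nimbus→Slot 4 ($108); total welfare W = $458.
Nimbus receives Slot 4 at value $108, so the others get W − 108 = $350.
Without Nimbus: best allocation of the remaining 3 bidders over all 4 slots is Juno→Slot 3 ($126), Iris→Slot 4 ($141), Larkspur→Slot 2 ($91), total $358.
VCG payment = (others' best without Nimbus) − (others' welfare with Nimbus) = 358 − 350 = $8.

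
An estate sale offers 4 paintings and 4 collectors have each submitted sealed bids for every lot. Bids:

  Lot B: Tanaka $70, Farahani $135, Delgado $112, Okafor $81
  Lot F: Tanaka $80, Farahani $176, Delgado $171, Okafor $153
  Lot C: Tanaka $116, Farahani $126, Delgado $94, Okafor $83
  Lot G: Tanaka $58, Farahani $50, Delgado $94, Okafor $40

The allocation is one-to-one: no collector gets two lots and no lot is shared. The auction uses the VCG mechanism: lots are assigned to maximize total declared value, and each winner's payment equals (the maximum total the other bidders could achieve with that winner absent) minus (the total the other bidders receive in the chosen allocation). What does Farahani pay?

Efficient allocation: Tanaka→Lot C ($116), Farahani→Lot B ($135), Delgado→Lot G ($94), Okafor→Lot F ($153); total welfare W = $498.
Farahani receives Lot B at value $135, so the others get W − 135 = $363.
Without Farahani: best allocation of the remaining 3 bidders over all 4 lots is Tanaka→Lot C ($116), Delgado→Lot B ($112), Okafor→Lot F ($153), total $381.
VCG payment = (others' best without Farahani) − (others' welfare with Farahani) = 381 − 363 = $18.

Farahani pays $18.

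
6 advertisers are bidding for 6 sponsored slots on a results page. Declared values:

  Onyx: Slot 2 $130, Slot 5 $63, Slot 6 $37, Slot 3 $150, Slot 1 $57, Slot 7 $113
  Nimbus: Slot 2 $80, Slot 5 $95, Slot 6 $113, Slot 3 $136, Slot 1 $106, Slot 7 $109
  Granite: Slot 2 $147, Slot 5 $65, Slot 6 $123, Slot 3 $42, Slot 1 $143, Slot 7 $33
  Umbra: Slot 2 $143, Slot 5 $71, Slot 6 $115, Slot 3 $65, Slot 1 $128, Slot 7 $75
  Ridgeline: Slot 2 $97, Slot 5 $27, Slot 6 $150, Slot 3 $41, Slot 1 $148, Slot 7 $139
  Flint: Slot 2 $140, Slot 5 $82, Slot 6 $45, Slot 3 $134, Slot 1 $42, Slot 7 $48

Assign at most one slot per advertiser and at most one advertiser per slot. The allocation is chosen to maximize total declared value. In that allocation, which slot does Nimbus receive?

Nimbus receives Slot 5.

This is a one-to-one assignment (maximum-weight bipartite matching).
Optimal: Onyx→Slot 3 ($150), Nimbus→Slot 5 ($95), Granite→Slot 1 ($143), Umbra→Slot 6 ($115), Ridgeline→Slot 7 ($139), Flint→Slot 2 ($140) — total 150+95+143+115+139+140 = $782.
Nimbus's own top slot is Slot 3 ($136), but forcing Nimbus→Slot 3 and reassigning the rest optimally gives only $767 — worse by 15.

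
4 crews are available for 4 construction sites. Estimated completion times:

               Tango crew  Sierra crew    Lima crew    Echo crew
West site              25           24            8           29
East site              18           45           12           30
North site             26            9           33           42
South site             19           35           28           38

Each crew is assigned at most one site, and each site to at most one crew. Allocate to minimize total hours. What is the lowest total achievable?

Optimal: Tango crew→South site (19 hours), Sierra crew→North site (9 hours), Lima crew→West site (8 hours), Echo crew→East site (30 hours) — total 19+9+8+30 = 66 hours.
Column-greedy (each site in turn goes to its cheapest remaining crew) gives 73 hours, worse by 7.
Next-best assignment: Tango crew→South site, Sierra crew→North site, Lima crew→East site, Echo crew→West site = 69 hours.
Swapping Tango crew↔Lima crew (Tango crew→West site 25 hours, Lima crew→South site 28 hours) adds 26.

Minimum total: 66 hours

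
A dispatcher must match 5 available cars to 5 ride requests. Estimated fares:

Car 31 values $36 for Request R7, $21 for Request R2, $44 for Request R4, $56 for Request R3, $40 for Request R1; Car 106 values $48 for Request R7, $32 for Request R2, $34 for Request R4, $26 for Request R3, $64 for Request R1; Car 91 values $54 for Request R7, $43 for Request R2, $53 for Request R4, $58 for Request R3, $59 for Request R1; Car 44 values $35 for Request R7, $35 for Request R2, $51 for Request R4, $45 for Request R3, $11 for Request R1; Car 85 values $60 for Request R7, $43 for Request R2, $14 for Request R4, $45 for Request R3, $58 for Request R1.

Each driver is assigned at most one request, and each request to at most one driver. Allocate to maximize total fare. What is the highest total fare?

Maximum total: $274

Optimal: Car 31→Request R3 ($56), Car 106→Request R1 ($64), Car 91→Request R2 ($43), Car 44→Request R4 ($51), Car 85→Request R7 ($60) — total 56+64+43+51+60 = $274.
Max-entry greedy (repeatedly take the single best remaining cell) gives $254, worse by 20.
Next-best assignment: Car 31→Request R3, Car 106→Request R1, Car 91→Request R7, Car 44→Request R4, Car 85→Request R2 = $268.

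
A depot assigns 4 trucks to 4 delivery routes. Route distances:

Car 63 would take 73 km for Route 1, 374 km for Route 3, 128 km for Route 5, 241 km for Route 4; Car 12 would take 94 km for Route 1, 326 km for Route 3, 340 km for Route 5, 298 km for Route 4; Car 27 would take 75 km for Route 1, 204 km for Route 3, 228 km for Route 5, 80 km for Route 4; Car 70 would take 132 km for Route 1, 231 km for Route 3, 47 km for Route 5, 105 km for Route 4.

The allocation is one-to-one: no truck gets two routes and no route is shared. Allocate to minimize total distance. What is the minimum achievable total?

Min total: 526 km

Treat this as an assignment problem: match each truck to one route.
Optimal: Car 63→Route 1 (73 km), Car 12→Route 3 (326 km), Car 27→Route 4 (80 km), Car 70→Route 5 (47 km) — total 73+326+80+47 = 526 km.
Column-greedy (each route in turn goes to its cheapest remaining truck) gives 622 km, worse by 96.
No other one-to-one assignment undercuts 526 km.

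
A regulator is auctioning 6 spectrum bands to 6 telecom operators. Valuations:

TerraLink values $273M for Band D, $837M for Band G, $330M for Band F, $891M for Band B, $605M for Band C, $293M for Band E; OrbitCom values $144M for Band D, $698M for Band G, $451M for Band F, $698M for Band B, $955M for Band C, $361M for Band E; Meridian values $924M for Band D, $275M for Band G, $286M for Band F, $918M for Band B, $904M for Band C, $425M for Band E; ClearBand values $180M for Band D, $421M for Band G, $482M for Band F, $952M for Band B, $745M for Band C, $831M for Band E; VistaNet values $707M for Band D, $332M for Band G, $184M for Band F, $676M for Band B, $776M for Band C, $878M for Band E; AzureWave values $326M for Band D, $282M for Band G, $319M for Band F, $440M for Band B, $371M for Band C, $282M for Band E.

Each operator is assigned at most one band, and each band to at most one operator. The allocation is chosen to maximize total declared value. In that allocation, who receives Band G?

Optimal: TerraLink→Band G ($837M), OrbitCom→Band C ($955M), Meridian→Band D ($924M), ClearBand→Band B ($952M), VistaNet→Band E ($878M), AzureWave→Band F ($319M) — total 837+955+924+952+878+319 = $4865M.
No other one-to-one assignment exceeds $4865M.
TerraLink's own top band is Band B ($891M), but forcing TerraLink→Band B and reassigning the rest optimally gives only $4455M — worse by 410.

TerraLink receives Band G.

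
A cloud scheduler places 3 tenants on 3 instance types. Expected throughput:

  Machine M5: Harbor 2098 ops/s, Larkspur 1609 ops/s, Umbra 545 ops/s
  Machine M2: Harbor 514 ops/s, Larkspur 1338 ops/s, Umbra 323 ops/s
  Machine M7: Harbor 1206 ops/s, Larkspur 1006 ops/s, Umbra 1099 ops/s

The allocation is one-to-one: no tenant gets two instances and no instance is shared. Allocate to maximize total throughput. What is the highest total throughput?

Max total: 4535 ops/s

Optimal: Harbor→Machine M5 (2098 ops/s), Larkspur→Machine M2 (1338 ops/s), Umbra→Machine M7 (1099 ops/s) — total 2098+1338+1099 = 4535 ops/s.
Every other assignment is strictly worse.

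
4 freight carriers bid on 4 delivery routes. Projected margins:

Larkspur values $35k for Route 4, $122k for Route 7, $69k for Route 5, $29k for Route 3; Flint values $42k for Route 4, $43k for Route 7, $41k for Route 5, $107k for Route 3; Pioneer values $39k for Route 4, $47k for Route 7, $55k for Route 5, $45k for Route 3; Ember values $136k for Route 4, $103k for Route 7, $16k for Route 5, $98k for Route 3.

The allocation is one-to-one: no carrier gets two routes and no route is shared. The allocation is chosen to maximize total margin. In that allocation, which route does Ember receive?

Optimal: Larkspur→Route 7 ($122k), Flint→Route 3 ($107k), Pioneer→Route 5 ($55k), Ember→Route 4 ($136k) — total 122+107+55+136 = $420k.
Swapping Pioneer↔Larkspur (Pioneer→Route 7 $47k, Larkspur→Route 5 $69k) loses 61.

Ember receives Route 4.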